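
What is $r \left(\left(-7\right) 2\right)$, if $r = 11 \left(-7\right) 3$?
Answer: $3234$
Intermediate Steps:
$r = -231$ ($r = \left(-77\right) 3 = -231$)
$r \left(\left(-7\right) 2\right) = - 231 \left(\left(-7\right) 2\right) = \left(-231\right) \left(-14\right) = 3234$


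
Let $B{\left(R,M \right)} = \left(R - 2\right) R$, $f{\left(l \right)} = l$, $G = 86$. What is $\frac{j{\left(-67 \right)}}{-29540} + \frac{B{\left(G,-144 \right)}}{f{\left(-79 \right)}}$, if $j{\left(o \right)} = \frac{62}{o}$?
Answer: $- \frac{7148795711}{78177610} \approx -91.443$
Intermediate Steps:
$B{\left(R,M \right)} = R \left(-2 + R\right)$ ($B{\left(R,M \right)} = \left(-2 + R\right) R = R \left(-2 + R\right)$)
$\frac{j{\left(-67 \right)}}{-29540} + \frac{B{\left(G,-144 \right)}}{f{\left(-79 \right)}} = \frac{62 \frac{1}{-67}}{-29540} + \frac{86 \left(-2 + 86\right)}{-79} = 62 \left(- \frac{1}{67}\right) \left(- \frac{1}{29540}\right) + 86 \cdot 84 \left(- \frac{1}{79}\right) = \left(- \frac{62}{67}\right) \left(- \frac{1}{29540}\right) + 7224 \left(- \frac{1}{79}\right) = \frac{31}{989590} - \frac{7224}{79} = - \frac{7148795711}{78177610}$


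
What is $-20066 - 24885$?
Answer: $-44951$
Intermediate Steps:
$-20066 - 24885 = -44951$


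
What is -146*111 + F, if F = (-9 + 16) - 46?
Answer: -16245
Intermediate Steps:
F = -39 (F = 7 - 46 = -39)
-146*111 + F = -146*111 - 39 = -16206 - 39 = -16245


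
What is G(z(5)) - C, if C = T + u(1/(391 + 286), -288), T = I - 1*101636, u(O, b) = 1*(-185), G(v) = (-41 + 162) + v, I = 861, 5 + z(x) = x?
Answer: 101081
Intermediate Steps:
z(x) = -5 + x
G(v) = 121 + v
u(O, b) = -185
T = -100775 (T = 861 - 1*101636 = 861 - 101636 = -100775)
C = -100960 (C = -100775 - 185 = -100960)
G(z(5)) - C = (121 + (-5 + 5)) - 1*(-100960) = (121 + 0) + 100960 = 121 + 100960 = 101081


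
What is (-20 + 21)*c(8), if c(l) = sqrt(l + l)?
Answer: 4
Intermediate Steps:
c(l) = sqrt(2)*sqrt(l) (c(l) = sqrt(2*l) = sqrt(2)*sqrt(l))
(-20 + 21)*c(8) = (-20 + 21)*(sqrt(2)*sqrt(8)) = 1*(sqrt(2)*(2*sqrt(2))) = 1*4 = 4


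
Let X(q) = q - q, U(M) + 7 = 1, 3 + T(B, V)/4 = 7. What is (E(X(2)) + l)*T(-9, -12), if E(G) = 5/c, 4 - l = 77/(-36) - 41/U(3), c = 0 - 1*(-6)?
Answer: 20/9 ≈ 2.2222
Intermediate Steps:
T(B, V) = 16 (T(B, V) = -12 + 4*7 = -12 + 28 = 16)
U(M) = -6 (U(M) = -7 + 1 = -6)
c = 6 (c = 0 + 6 = 6)
l = -25/36 (l = 4 - (77/(-36) - 41/(-6)) = 4 - (77*(-1/36) - 41*(-⅙)) = 4 - (-77/36 + 41/6) = 4 - 1*169/36 = 4 - 169/36 = -25/36 ≈ -0.69444)
X(q) = 0
E(G) = ⅚ (E(G) = 5/6 = 5*(⅙) = ⅚)
(E(X(2)) + l)*T(-9, -12) = (⅚ - 25/36)*16 = (5/36)*16 = 20/9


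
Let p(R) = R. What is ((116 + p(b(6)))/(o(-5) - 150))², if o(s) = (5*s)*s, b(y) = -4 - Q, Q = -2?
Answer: 12996/625 ≈ 20.794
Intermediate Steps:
b(y) = -2 (b(y) = -4 - 1*(-2) = -4 + 2 = -2)
o(s) = 5*s²
((116 + p(b(6)))/(o(-5) - 150))² = ((116 - 2)/(5*(-5)² - 150))² = (114/(5*25 - 150))² = (114/(125 - 150))² = (114/(-25))² = (114*(-1/25))² = (-114/25)² = 12996/625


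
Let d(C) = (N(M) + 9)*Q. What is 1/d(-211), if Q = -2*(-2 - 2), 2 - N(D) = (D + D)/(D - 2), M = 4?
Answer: 1/56 ≈ 0.017857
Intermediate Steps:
N(D) = 2 - 2*D/(-2 + D) (N(D) = 2 - (D + D)/(D - 2) = 2 - 2*D/(-2 + D))
Q = 8 (Q = -2*(-4) = 8)
d(C) = 56 (d(C) = (-4/(-2 + 4) + 9)*8 = (-4/2 + 9)*8 = (-4*½ + 9)*8 = (-2 + 9)*8 = 7*8 = 56)
1/d(-211) = 1/56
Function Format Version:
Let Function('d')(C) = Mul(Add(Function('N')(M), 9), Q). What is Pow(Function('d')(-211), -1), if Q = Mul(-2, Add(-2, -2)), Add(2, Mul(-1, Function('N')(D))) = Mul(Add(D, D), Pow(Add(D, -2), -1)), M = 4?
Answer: Rational(1, 56) ≈ 0.017857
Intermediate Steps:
Function('N')(D) = Add(2, Mul(-2, D, Pow(Add(-2, D), -1))) (Function('N')(D) = Add(2, Mul(-1, Mul(Add(D, D), Pow(Add(D, -2), -1)))) = Add(2, Mul(-1, Mul(Mul(2, D), Pow(Add(-2, D), -1)))) = Add(2, Mul(-1, Mul(2, D, Pow(Add(-2, D), -1)))) = Add(2, Mul(-2, D, Pow(Add(-2, D), -1))))
Q = 8 (Q = Mul(-2, -4) = 8)
Function('d')(C) = 56 (Function('d')(C) = Mul(Add(Mul(-4, Pow(Add(-2, 4), -1)), 9), 8) = Mul(Add(Mul(-4, Pow(2, -1)), 9), 8) = Mul(Add(Mul(-4, Rational(1, 2)), 9), 8) = Mul(Add(-2, 9), 8) = Mul(7, 8) = 56)
Pow(Function('d')(-211), -1) = Pow(56, -1) = Rational(1, 56)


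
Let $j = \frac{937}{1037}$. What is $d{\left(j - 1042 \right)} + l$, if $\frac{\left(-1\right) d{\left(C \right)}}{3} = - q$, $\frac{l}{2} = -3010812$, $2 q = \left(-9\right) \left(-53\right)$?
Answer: $- \frac{12041817}{2} \approx -6.0209 \cdot 10^{6}$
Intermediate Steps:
$q = \frac{477}{2}$ ($q = \frac{\left(-9\right) \left(-53\right)}{2} = \frac{1}{2} \cdot 477 = \frac{477}{2} \approx 238.5$)
$j = \frac{937}{1037}$ ($j = 937 \cdot \frac{1}{1037} = \frac{937}{1037} \approx 0.90357$)
$l = -6021624$ ($l = 2 \left(-3010812\right) = -6021624$)
$d{\left(C \right)} = \frac{1431}{2}$ ($d{\left(C \right)} = - 3 \left(\left(-1\right) \frac{477}{2}\right) = \left(-3\right) \left(- \frac{477}{2}\right) = \frac{1431}{2}$)
$d{\left(j - 1042 \right)} + l = \frac{1431}{2} - 6021624 = - \frac{12041817}{2}$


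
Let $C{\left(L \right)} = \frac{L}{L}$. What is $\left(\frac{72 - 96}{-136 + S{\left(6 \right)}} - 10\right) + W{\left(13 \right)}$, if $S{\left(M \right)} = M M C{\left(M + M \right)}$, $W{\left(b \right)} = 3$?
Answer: $- \frac{169}{25} \approx -6.76$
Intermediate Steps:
$C{\left(L \right)} = 1$
$S{\left(M \right)} = M^{2}$ ($S{\left(M \right)} = M M 1 = M^{2} \cdot 1 = M^{2}$)
$\left(\frac{72 - 96}{-136 + S{\left(6 \right)}} - 10\right) + W{\left(13 \right)} = \left(\frac{72 - 96}{-136 + 6^{2}} - 10\right) + 3 = \left(- \frac{24}{-136 + 36} - 10\right) + 3 = \left(- \frac{24}{-100} - 10\right) + 3 = \left(\left(-24\right) \left(- \frac{1}{100}\right) - 10\right) + 3 = \left(\frac{6}{25} - 10\right) + 3 = - \frac{244}{25} + 3 = - \frac{169}{25}$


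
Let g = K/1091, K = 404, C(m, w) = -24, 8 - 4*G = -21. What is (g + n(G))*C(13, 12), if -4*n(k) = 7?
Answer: 36126/1091 ≈ 33.113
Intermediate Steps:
G = 29/4 (G = 2 - 1/4*(-21) = 2 + 21/4 = 29/4 ≈ 7.2500)
n(k) = -7/4 (n(k) = -1/4*7 = -7/4)
g = 404/1091 ≈ 0.37030
(g + n(G))*C(13, 12) = (404/1091 - 7/4)*(-24) = -6021/4364*(-24) = 36126/1091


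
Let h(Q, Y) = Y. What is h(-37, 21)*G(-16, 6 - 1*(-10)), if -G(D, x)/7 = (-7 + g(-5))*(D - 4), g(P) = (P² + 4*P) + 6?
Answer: 11760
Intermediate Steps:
g(P) = 6 + P² + 4*P
G(D, x) = 112 - 28*D (G(D, x) = -7*(-7 + (6 + (-5)² + 4*(-5)))*(D - 4) = -7*(-7 + (6 + 25 - 20))*(-4 + D) = -7*(-7 + 11)*(-4 + D) = -28*(-4 + D) = -7*(-16 + 4*D) = 112 - 28*D)
h(-37, 21)*G(-16, 6 - 1*(-10)) = 21*(112 - 28*(-16)) = 21*(112 + 448) = 21*560 = 11760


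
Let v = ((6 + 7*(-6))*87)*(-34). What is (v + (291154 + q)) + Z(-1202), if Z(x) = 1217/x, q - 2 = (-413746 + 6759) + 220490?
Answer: 253797477/1202 ≈ 2.1115e+5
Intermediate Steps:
q = -186495 (q = 2 + ((-413746 + 6759) + 220490) = 2 + (-406987 + 220490) = 2 - 186497 = -186495)
v = 106488 (v = ((6 - 42)*87)*(-34) = -36*87*(-34) = -3132*(-34) = 106488)
(v + (291154 + q)) + Z(-1202) = (106488 + (291154 - 186495)) + 1217/(-1202) = (106488 + 104659) + 1217*(-1/1202) = 211147 - 1217/1202 = 253797477/1202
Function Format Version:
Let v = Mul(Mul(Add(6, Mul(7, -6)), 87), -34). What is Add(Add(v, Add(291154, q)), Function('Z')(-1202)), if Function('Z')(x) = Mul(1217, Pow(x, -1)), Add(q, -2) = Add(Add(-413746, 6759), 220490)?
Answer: Rational(253797477, 1202) ≈ 2.1115e+5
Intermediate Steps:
q = -186495 (q = Add(2, Add(Add(-413746, 6759), 220490)) = Add(2, Add(-406987, 220490)) = Add(2, -186497) = -186495)
v = 106488 (v = Mul(Mul(Add(6, -42), 87), -34) = Mul(Mul(-36, 87), -34) = Mul(-3132, -34) = 106488)
Add(Add(v, Add(291154, q)), Function('Z')(-1202)) = Add(Add(106488, Add(291154, -186495)), Mul(1217, Pow(-1202, -1))) = Add(Add(106488, 104659), Mul(1217, Rational(-1, 1202))) = Add(211147, Rational(-1217, 1202)) = Rational(253797477, 1202)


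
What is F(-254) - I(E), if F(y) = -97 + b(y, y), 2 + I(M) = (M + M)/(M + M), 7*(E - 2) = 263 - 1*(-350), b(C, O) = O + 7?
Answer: -343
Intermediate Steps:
b(C, O) = 7 + O
E = 627/7 (E = 2 + (263 - 1*(-350))/7 = 2 + (263 + 350)/7 = 2 + (⅐)*613 = 2 + 613/7 = 627/7 ≈ 89.571)
I(M) = -1 (I(M) = -2 + (M + M)/(M + M) = -2 + (2*M)/((2*M)) = -2 + (2*M)*(1/(2*M)) = -2 + 1 = -1)
F(y) = -90 + y (F(y) = -97 + (7 + y) = -90 + y)
F(-254) - I(E) = (-90 - 254) - 1*(-1) = -344 + 1 = -343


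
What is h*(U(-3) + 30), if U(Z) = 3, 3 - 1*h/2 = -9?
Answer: 792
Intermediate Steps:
h = 24 (h = 6 - 2*(-9) = 6 + 18 = 24)
h*(U(-3) + 30) = 24*(3 + 30) = 24*33 = 792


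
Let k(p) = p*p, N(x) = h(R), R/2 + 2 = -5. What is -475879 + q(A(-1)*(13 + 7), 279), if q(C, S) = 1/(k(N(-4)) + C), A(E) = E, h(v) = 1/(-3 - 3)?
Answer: -342157037/719 ≈ -4.7588e+5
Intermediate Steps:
R = -14 (R = -4 + 2*(-5) = -4 - 10 = -14)
h(v) = -⅙ (h(v) = 1/(-6) = -⅙)
N(x) = -⅙
k(p) = p²
q(C, S) = 1/(1/36 + C) (q(C, S) = 1/((-⅙)² + C) = 1/(1/36 + C))
-475879 + q(A(-1)*(13 + 7), 279) = -475879 + 36/(1 + 36*(-(13 + 7))) = -475879 + 36/(1 + 36*(-1*20)) = -475879 + 36/(1 + 36*(-20)) = -475879 + 36/(1 - 720) = -475879 + 36/(-719) = -475879 + 36*(-1/719) = -475879 - 36/719 = -342157037/719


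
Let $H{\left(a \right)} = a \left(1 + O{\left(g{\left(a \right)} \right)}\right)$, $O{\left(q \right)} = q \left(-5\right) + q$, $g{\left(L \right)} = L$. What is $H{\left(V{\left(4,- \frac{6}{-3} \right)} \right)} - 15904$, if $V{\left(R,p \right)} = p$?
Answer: $-15918$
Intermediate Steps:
$O{\left(q \right)} = - 4 q$ ($O{\left(q \right)} = - 5 q + q = - 4 q$)
$H{\left(a \right)} = a \left(1 - 4 a\right)$
$H{\left(V{\left(4,- \frac{6}{-3} \right)} \right)} - 15904 = - \frac{6}{-3} \left(1 - 4 \left(- \frac{6}{-3}\right)\right) - 15904 = \left(-6\right) \left(- \frac{1}{3}\right) \left(1 - 4 \left(\left(-6\right) \left(- \frac{1}{3}\right)\right)\right) - 15904 = 2 \left(1 - 8\right) - 15904 = 2 \left(-7\right) - 15904 = -14 - 15904 = -15918$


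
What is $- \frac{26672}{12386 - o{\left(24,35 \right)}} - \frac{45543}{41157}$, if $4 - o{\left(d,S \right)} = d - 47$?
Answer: $- \frac{32560891}{9973713} \approx -3.2647$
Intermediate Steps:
$o{\left(d,S \right)} = 51 - d$ ($o{\left(d,S \right)} = 4 - \left(d - 47\right) = 4 - \left(-47 + d\right) = 51 - d$)
$- \frac{26672}{12386 - o{\left(24,35 \right)}} - \frac{45543}{41157} = - \frac{26672}{12386 - \left(51 - 24\right)} - \frac{45543}{41157} = - \frac{26672}{12386 - \left(51 - 24\right)} - \frac{893}{807} = - \frac{26672}{12386 - 27} - \frac{893}{807} = - \frac{26672}{12359} - \frac{893}{807} = - \frac{32560891}{9973713}$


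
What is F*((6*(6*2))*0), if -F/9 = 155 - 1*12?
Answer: 0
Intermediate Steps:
F = -1287 (F = -9*(155 - 1*12) = -9*(155 - 12) = -9*143 = -1287)
F*((6*(6*2))*0) = -1287*6*(6*2)*0 = -1287*6*12*0 = -92664*0 = -1287*0 = 0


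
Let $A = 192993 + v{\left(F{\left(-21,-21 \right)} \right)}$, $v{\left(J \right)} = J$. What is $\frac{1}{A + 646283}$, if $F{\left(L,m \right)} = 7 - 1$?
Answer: $\frac{1}{839282} \approx 1.1915 \cdot 10^{-6}$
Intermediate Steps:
$F{\left(L,m \right)} = 6$ ($F{\left(L,m \right)} = 7 - 1 = 6$)
$A = 192999$ ($A = 192993 + 6 = 192999$)
$\frac{1}{A + 646283} = \frac{1}{192999 + 646283} = \frac{1}{839282}$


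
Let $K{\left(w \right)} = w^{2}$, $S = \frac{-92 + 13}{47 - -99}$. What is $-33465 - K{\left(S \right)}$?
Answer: $- \frac{713346181}{21316} \approx -33465.0$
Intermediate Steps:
$S = - \frac{79}{146}$ ($S = - \frac{79}{47 + 99} = - \frac{79}{146} \approx -0.5411$)
$-33465 - K{\left(S \right)} = -33465 - \left(- \frac{79}{146}\right)^{2} = -33465 - \frac{6241}{21316} = - \frac{713346181}{21316}$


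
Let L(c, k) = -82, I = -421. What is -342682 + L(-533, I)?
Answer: -342764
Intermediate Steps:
-342682 + L(-533, I) = -342682 - 82 = -342764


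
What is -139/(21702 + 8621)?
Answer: -139/30323 ≈ -0.0045840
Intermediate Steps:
-139/(21702 + 8621) = -139/30323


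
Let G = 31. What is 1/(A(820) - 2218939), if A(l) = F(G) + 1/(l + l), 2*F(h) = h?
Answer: -1640/3639034539 ≈ -4.5067e-7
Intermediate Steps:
F(h) = h/2
A(l) = 31/2 + 1/(2*l) (A(l) = (1/2)*31 + 1/(l + l) = 31/2 + 1/(2*l))
1/(A(820) - 2218939) = 1/((1/2)*(1 + 31*820)/820 - 2218939) = 1/((1/2)*(1/820)*(1 + 25420) - 2218939) = 1/((1/2)*(1/820)*25421 - 2218939) = 1/(25421/1640 - 2218939) = 1/(-3639034539/1640) = -1640/3639034539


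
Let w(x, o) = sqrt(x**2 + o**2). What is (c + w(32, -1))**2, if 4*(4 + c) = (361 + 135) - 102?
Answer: 39821/4 + 945*sqrt(41) ≈ 16006.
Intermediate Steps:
w(x, o) = sqrt(o**2 + x**2)
c = 189/2 (c = -4 + ((361 + 135) - 102)/4 = -4 + (496 - 102)/4 = -4 + (1/4)*394 = -4 + 197/2 = 189/2 ≈ 94.500)
(c + w(32, -1))**2 = (189/2 + sqrt((-1)**2 + 32**2))**2 = (189/2 + sqrt(1 + 1024))**2 = (189/2 + sqrt(1025))**2 = (189/2 + 5*sqrt(41))**2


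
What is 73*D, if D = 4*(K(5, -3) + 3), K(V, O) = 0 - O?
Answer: 1752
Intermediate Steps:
K(V, O) = -O
D = 24 (D = 4*(-1*(-3) + 3) = 4*(3 + 3) = 4*6 = 24)
73*D = 73*24 = 1752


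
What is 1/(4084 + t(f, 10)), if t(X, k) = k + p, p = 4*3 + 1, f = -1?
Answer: 1/4107 ≈ 0.00024349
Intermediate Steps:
p = 13 (p = 12 + 1 = 13)
t(X, k) = 13 + k (t(X, k) = k + 13 = 13 + k)
1/(4084 + t(f, 10)) = 1/(4084 + (13 + 10)) = 1/(4084 + 23) = 1/4107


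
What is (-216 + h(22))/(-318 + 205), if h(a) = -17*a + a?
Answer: 568/113 ≈ 5.0266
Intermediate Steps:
h(a) = -16*a
(-216 + h(22))/(-318 + 205) = (-216 - 16*22)/(-318 + 205) = (-216 - 352)/(-113) = -568*(-1/113) = 568/113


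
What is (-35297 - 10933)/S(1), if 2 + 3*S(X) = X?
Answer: 138690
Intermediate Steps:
S(X) = -⅔ + X/3
(-35297 - 10933)/S(1) = (-35297 - 10933)/(-⅔ + (⅓)*1) = -46230/(-⅔ + ⅓) = -46230/(-⅓) = -46230*(-3) = 138690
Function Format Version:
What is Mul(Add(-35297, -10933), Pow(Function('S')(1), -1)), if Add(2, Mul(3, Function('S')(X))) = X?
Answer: 138690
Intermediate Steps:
Function('S')(X) = Add(Rational(-2, 3), Mul(Rational(1, 3), X))
Mul(Add(-35297, -10933), Pow(Function('S')(1), -1)) = Mul(Add(-35297, -10933), Pow(Add(Rational(-2, 3), Mul(Rational(1, 3), 1)), -1)) = Mul(-46230, Pow(Add(Rational(-2, 3), Rational(1, 3)), -1)) = Mul(-46230, Pow(Rational(-1, 3), -1)) = Mul(-46230, -3) = 138690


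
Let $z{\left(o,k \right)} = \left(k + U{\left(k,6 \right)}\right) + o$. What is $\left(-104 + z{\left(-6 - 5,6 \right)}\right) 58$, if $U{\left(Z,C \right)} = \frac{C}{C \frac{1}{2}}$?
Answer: $-6206$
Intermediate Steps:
$U{\left(Z,C \right)} = 2$ ($U{\left(Z,C \right)} = \frac{C}{C \frac{1}{2}} = \frac{C}{\frac{1}{2} C} = C \frac{2}{C} = 2$)
$z{\left(o,k \right)} = 2 + k + o$ ($z{\left(o,k \right)} = \left(k + 2\right) + o = \left(2 + k\right) + o = 2 + k + o$)
$\left(-104 + z{\left(-6 - 5,6 \right)}\right) 58 = \left(-104 + \left(2 + 6 - 11\right)\right) 58 = \left(-104 - 3\right) 58 = \left(-107\right) 58 = -6206$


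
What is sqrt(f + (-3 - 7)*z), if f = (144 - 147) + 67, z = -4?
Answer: 2*sqrt(26) ≈ 10.198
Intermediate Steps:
f = 64 (f = -3 + 67 = 64)
sqrt(f + (-3 - 7)*z) = sqrt(64 + (-3 - 7)*(-4)) = sqrt(64 - 10*(-4)) = sqrt(64 + 40) = sqrt(104) = 2*sqrt(26)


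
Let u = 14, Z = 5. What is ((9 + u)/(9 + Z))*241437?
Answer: 793293/2 ≈ 3.9665e+5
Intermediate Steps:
((9 + u)/(9 + Z))*241437 = ((9 + 14)/(9 + 5))*241437 = (23/14)*241437 = 793293/2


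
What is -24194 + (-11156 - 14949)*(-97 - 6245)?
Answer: 165533716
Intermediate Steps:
-24194 + (-11156 - 14949)*(-97 - 6245) = -24194 - 26105*(-6342) = -24194 + 165557910 = 165533716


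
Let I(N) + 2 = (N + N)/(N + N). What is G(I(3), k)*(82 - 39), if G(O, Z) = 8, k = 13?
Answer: 344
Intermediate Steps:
I(N) = -1 (I(N) = -2 + (N + N)/(N + N) = -2 + (2*N)/((2*N)) = -2 + (2*N)*(1/(2*N)) = -2 + 1 = -1)
G(I(3), k)*(82 - 39) = 8*(82 - 39) = 8*43 = 344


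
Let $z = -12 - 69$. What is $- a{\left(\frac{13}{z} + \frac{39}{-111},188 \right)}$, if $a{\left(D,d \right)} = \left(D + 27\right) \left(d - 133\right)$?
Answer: $- \frac{4366175}{2997} \approx -1456.8$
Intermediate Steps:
$z = -81$ ($z = -12 - 69 = -81$)
$a{\left(D,d \right)} = \left(-133 + d\right) \left(27 + D\right)$ ($a{\left(D,d \right)} = \left(27 + D\right) \left(-133 + d\right) = \left(-133 + d\right) \left(27 + D\right)$)
$- a{\left(\frac{13}{z} + \frac{39}{-111},188 \right)} = - (-3591 - 133 \left(\frac{13}{-81} + \frac{39}{-111}\right) + 27 \cdot 188 + \left(\frac{13}{-81} + \frac{39}{-111}\right) 188) = - (-3591 - 133 \left(13 \left(- \frac{1}{81}\right) + 39 \left(- \frac{1}{111}\right)\right) + 5076 + \left(13 \left(- \frac{1}{81}\right) + 39 \left(- \frac{1}{111}\right)\right) 188) = - (-3591 - 133 \left(- \frac{13}{81} - \frac{13}{37}\right) + 5076 + \left(- \frac{13}{81} - \frac{13}{37}\right) 188) = - (-3591 - - \frac{204022}{2997} + 5076 - \frac{288392}{2997}) = - (-3591 + \frac{204022}{2997} + 5076 - \frac{288392}{2997}) = \left(-1\right) \frac{4366175}{2997} = - \frac{4366175}{2997}$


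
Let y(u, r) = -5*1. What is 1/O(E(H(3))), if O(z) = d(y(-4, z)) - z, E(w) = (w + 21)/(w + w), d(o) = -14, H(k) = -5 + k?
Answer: -4/37 ≈ -0.10811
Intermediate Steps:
y(u, r) = -5
E(w) = (21 + w)/(2*w) (E(w) = (21 + w)/((2*w)) = (21 + w)*(1/(2*w)) = (21 + w)/(2*w))
O(z) = -14 - z
1/O(E(H(3))) = 1/(-14 - (21 + (-5 + 3))/(2*(-5 + 3))) = 1/(-14 - (21 - 2)/(2*(-2))) = 1/(-14 - (-1)*19/(2*2)) = 1/(-14 - 1*(-19/4)) = 1/(-14 + 19/4) = 1/(-37/4) = -4/37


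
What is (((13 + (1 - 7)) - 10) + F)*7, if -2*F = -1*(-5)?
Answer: -77/2 ≈ -38.500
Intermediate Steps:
F = -5/2 (F = -(-1)*(-5)/2 = -1/2*5 = -5/2 ≈ -2.5000)
(((13 + (1 - 7)) - 10) + F)*7 = (((13 + (1 - 7)) - 10) - 5/2)*7 = (((13 - 6) - 10) - 5/2)*7 = ((7 - 10) - 5/2)*7 = (-3 - 5/2)*7 = -11/2*7 = -77/2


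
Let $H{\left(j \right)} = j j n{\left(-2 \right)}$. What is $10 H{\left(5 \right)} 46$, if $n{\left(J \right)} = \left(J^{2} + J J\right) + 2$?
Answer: $115000$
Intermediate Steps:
$n{\left(J \right)} = 2 + 2 J^{2}$ ($n{\left(J \right)} = \left(J^{2} + J^{2}\right) + 2 = 2 J^{2} + 2 = 2 + 2 J^{2}$)
$H{\left(j \right)} = 10 j^{2}$ ($H{\left(j \right)} = j j \left(2 + 2 \left(-2\right)^{2}\right) = j^{2} \left(2 + 2 \cdot 4\right) = j^{2} \left(2 + 8\right) = j^{2} \cdot 10 = 10 j^{2}$)
$10 H{\left(5 \right)} 46 = 10 \cdot 10 \cdot 5^{2} \cdot 46 = 10 \cdot 10 \cdot 25 \cdot 46 = 10 \cdot 250 \cdot 46 = 2500 \cdot 46 = 115000$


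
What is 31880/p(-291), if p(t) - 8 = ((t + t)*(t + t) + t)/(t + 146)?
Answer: -4622600/337273 ≈ -13.706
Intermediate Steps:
p(t) = 8 + (t + 4*t²)/(146 + t) (p(t) = 8 + ((t + t)*(t + t) + t)/(t + 146) = 8 + ((2*t)*(2*t) + t)/(146 + t) = 8 + (4*t² + t)/(146 + t) = 8 + (t + 4*t²)/(146 + t))
31880/p(-291) = 31880/(((1168 + 4*(-291)² + 9*(-291))/(146 - 291))) = 31880/(((1168 + 4*84681 - 2619)/(-145))) = 31880/((-(1168 + 338724 - 2619)/145)) = 31880/((-1/145*337273)) = 31880/(-337273/145) = 31880*(-145/337273) = -4622600/337273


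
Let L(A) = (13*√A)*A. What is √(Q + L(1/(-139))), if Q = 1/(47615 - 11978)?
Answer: √(688542477 - 16509944997*I*√139)/4953543 ≈ 0.06309 - 0.062868*I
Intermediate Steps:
L(A) = 13*A^(3/2)
Q = 1/35637 ≈ 2.8061e-5
√(Q + L(1/(-139))) = √(1/35637 + 13*(1/(-139))^(3/2)) = √(1/35637 + 13*(-1/139)^(3/2)) = √(1/35637 + 13*(-I*√139/19321)) = √(1/35637 - 13*I*√139/19321)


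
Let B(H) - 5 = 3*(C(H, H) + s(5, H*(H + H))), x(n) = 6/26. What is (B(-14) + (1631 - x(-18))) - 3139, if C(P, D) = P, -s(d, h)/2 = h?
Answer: -50664/13 ≈ -3897.2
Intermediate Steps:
x(n) = 3/13 (x(n) = 6*(1/26) = 3/13)
s(d, h) = -2*h
B(H) = 5 - 12*H² + 3*H (B(H) = 5 + 3*(H - 2*H*(H + H)) = 5 + 3*(H - 2*H*2*H) = 5 + 3*(H - 4*H²) = 5 + (-12*H² + 3*H) = 5 - 12*H² + 3*H)
(B(-14) + (1631 - x(-18))) - 3139 = ((5 - 12*(-14)² + 3*(-14)) + (1631 - 1*3/13)) - 3139 = ((5 - 12*196 - 42) + (1631 - 3/13)) - 3139 = ((5 - 2352 - 42) + 21200/13) - 3139 = (-2389 + 21200/13) - 3139 = -9857/13 - 3139 = -50664/13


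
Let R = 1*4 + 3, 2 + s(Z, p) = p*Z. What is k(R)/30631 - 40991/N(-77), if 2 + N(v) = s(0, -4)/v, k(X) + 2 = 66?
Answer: 96680849445/4655912 ≈ 20765.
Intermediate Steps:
s(Z, p) = -2 + Z*p (s(Z, p) = -2 + p*Z = -2 + Z*p)
R = 7 (R = 4 + 3 = 7)
k(X) = 64 (k(X) = -2 + 66 = 64)
N(v) = -2 - 2/v (N(v) = -2 + (-2 + 0*(-4))/v = -2 + (-2 + 0)/v = -2 - 2/v)
k(R)/30631 - 40991/N(-77) = 64/30631 - 40991/(-2 - 2/(-77)) = 64*(1/30631) - 40991/(-2 - 2*(-1/77)) = 64/30631 - 40991/(-2 + 2/77) = 64/30631 - 40991/(-152/77) = 64/30631 - 40991*(-77/152) = 64/30631 + 3156307/152 = 96680849445/4655912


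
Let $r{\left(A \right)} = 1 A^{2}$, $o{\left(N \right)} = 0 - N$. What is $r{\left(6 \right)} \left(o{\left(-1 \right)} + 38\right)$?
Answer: $1404$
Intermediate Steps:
$o{\left(N \right)} = - N$
$r{\left(A \right)} = A^{2}$
$r{\left(6 \right)} \left(o{\left(-1 \right)} + 38\right) = 6^{2} \left(\left(-1\right) \left(-1\right) + 38\right) = 36 \left(1 + 38\right) = 36 \cdot 39 = 1404$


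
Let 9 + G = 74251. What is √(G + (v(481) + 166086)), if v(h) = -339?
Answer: √239989 ≈ 489.89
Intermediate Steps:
G = 74242 (G = -9 + 74251 = 74242)
√(G + (v(481) + 166086)) = √(74242 + (-339 + 166086)) = √(74242 + 165747) = √239989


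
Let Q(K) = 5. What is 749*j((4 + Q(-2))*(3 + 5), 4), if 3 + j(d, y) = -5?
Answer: -5992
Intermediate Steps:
j(d, y) = -8 (j(d, y) = -3 - 5 = -8)
749*j((4 + Q(-2))*(3 + 5), 4) = 749*(-8) = -5992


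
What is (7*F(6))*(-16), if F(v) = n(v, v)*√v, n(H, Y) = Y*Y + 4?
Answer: -4480*√6 ≈ -10974.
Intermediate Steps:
n(H, Y) = 4 + Y² (n(H, Y) = Y² + 4 = 4 + Y²)
F(v) = √v*(4 + v²) (F(v) = (4 + v²)*√v = √v*(4 + v²))
(7*F(6))*(-16) = (7*(√6*(4 + 6²)))*(-16) = (7*(√6*(4 + 36)))*(-16) = (7*(√6*40))*(-16) = (7*(40*√6))*(-16) = (280*√6)*(-16) = -4480*√6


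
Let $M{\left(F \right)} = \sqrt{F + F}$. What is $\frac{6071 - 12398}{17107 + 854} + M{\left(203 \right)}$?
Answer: $- \frac{2109}{5987} + \sqrt{406} \approx 19.797$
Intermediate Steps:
$M{\left(F \right)} = \sqrt{2} \sqrt{F}$ ($M{\left(F \right)} = \sqrt{2 F} = \sqrt{2} \sqrt{F}$)
$\frac{6071 - 12398}{17107 + 854} + M{\left(203 \right)} = \frac{6071 - 12398}{17107 + 854} + \sqrt{2} \sqrt{203} = - \frac{6327}{17961} + \sqrt{406} = \left(-6327\right) \frac{1}{17961} + \sqrt{406} = - \frac{2109}{5987} + \sqrt{406}$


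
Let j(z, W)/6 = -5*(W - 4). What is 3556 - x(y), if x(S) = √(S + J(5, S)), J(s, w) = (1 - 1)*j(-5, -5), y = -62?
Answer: 3556 - I*√62 ≈ 3556.0 - 7.874*I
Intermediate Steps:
j(z, W) = 120 - 30*W (j(z, W) = 6*(-5*(W - 4)) = 6*(-5*(-4 + W)) = 6*(20 - 5*W) = 120 - 30*W)
J(s, w) = 0 (J(s, w) = (1 - 1)*(120 - 30*(-5)) = 0*(120 + 150) = 0*270 = 0)
x(S) = √S (x(S) = √(S + 0) = √S)
3556 - x(y) = 3556 - √(-62) = 3556 - I*√62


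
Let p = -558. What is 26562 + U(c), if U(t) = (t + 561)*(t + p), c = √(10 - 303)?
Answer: -286769 + 3*I*√293 ≈ -2.8677e+5 + 51.352*I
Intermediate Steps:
c = I*√293 (c = √(-293) = I*√293 ≈ 17.117*I)
U(t) = (-558 + t)*(561 + t) (U(t) = (t + 561)*(t - 558) = (561 + t)*(-558 + t) = (-558 + t)*(561 + t))
26562 + U(c) = 26562 + (-313038 + (I*√293)² + 3*(I*√293)) = 26562 + (-313038 - 293 + 3*I*√293) = 26562 + (-313331 + 3*I*√293) = -286769 + 3*I*√293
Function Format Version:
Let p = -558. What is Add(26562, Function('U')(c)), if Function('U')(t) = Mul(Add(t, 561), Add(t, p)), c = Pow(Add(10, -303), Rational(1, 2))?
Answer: Add(-286769, Mul(3, I, Pow(293, Rational(1, 2)))) ≈ Add(-2.8677e+5, Mul(51.352, I))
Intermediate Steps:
c = Mul(I, Pow(293, Rational(1, 2))) (c = Pow(-293, Rational(1, 2)) = Mul(I, Pow(293, Rational(1, 2))) ≈ Mul(17.117, I))
Function('U')(t) = Mul(Add(-558, t), Add(561, t)) (Function('U')(t) = Mul(Add(t, 561), Add(t, -558)) = Mul(Add(561, t), Add(-558, t)) = Mul(Add(-558, t), Add(561, t)))
Add(26562, Function('U')(c)) = Add(26562, Add(-313038, Pow(Mul(I, Pow(293, Rational(1, 2))), 2), Mul(3, Mul(I, Pow(293, Rational(1, 2)))))) = Add(26562, Add(-313038, -293, Mul(3, I, Pow(293, Rational(1, 2))))) = Add(26562, Add(-313331, Mul(3, I, Pow(293, Rational(1, 2))))) = Add(-286769, Mul(3, I, Pow(293, Rational(1, 2))))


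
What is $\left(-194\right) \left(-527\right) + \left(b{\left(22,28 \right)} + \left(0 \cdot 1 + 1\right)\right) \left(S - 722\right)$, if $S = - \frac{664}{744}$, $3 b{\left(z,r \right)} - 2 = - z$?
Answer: $\frac{29667295}{279} \approx 1.0633 \cdot 10^{5}$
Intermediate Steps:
$b{\left(z,r \right)} = \frac{2}{3} - \frac{z}{3}$ ($b{\left(z,r \right)} = \frac{2}{3} + \frac{\left(-1\right) z}{3} = \frac{2}{3} - \frac{z}{3}$)
$S = - \frac{83}{93}$ ($S = \left(-664\right) \frac{1}{744} = - \frac{83}{93} \approx -0.89247$)
$\left(-194\right) \left(-527\right) + \left(b{\left(22,28 \right)} + \left(0 \cdot 1 + 1\right)\right) \left(S - 722\right) = \left(-194\right) \left(-527\right) + \left(\left(\frac{2}{3} - \frac{22}{3}\right) + \left(0 \cdot 1 + 1\right)\right) \left(- \frac{83}{93} - 722\right) = 102238 + \left(\left(\frac{2}{3} - \frac{22}{3}\right) + \left(0 + 1\right)\right) \left(- \frac{67229}{93}\right) = 102238 + \left(- \frac{20}{3} + 1\right) \left(- \frac{67229}{93}\right) = 102238 - - \frac{1142893}{279} = 102238 + \frac{1142893}{279} = \frac{29667295}{279}$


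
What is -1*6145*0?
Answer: 0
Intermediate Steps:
-1*6145*0 = -6145*0 = 0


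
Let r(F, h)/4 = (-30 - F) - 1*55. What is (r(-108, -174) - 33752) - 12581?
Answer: -46241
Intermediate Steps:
r(F, h) = -340 - 4*F (r(F, h) = 4*((-30 - F) - 1*55) = 4*((-30 - F) - 55) = 4*(-85 - F) = -340 - 4*F)
(r(-108, -174) - 33752) - 12581 = ((-340 - 4*(-108)) - 33752) - 12581 = ((-340 + 432) - 33752) - 12581 = (92 - 33752) - 12581 = -33660 - 12581 = -46241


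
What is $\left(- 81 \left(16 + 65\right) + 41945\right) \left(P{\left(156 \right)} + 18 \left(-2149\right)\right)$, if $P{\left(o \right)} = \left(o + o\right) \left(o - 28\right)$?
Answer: $44371536$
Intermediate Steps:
$P{\left(o \right)} = 2 o \left(-28 + o\right)$
$\left(- 81 \left(16 + 65\right) + 41945\right) \left(P{\left(156 \right)} + 18 \left(-2149\right)\right) = \left(- 81 \left(16 + 65\right) + 41945\right) \left(2 \cdot 156 \left(-28 + 156\right) + 18 \left(-2149\right)\right) = \left(\left(-81\right) 81 + 41945\right) \left(2 \cdot 156 \cdot 128 - 38682\right) = \left(-6561 + 41945\right) \left(39936 - 38682\right) = 35384 \cdot 1254 = 44371536$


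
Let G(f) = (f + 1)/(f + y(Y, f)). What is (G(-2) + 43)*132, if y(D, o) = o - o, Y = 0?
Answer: 5742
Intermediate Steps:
y(D, o) = 0
G(f) = (1 + f)/f (G(f) = (f + 1)/(f + 0) = (1 + f)/f)
(G(-2) + 43)*132 = ((1 - 2)/(-2) + 43)*132 = (-½*(-1) + 43)*132 = (½ + 43)*132 = (87/2)*132 = 5742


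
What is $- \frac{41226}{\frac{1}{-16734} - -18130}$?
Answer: $- \frac{689875884}{303387419} \approx -2.2739$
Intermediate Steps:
$- \frac{41226}{\frac{1}{-16734} - -18130} = - \frac{41226}{- \frac{1}{16734} + 18130} = - \frac{41226}{\frac{303387419}{16734}} = \left(-41226\right) \frac{16734}{303387419} = - \frac{689875884}{303387419}$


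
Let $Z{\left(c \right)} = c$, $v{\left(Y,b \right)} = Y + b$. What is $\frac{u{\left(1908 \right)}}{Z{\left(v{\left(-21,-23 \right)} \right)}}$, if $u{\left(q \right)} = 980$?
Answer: $- \frac{245}{11} \approx -22.273$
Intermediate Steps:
$\frac{u{\left(1908 \right)}}{Z{\left(v{\left(-21,-23 \right)} \right)}} = \frac{980}{-21 - 23} = \frac{980}{-44} = 980 \left(- \frac{1}{44}\right) = - \frac{245}{11}$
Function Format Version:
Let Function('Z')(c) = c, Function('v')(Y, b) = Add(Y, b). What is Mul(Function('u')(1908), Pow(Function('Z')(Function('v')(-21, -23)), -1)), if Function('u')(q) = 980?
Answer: Rational(-245, 11) ≈ -22.273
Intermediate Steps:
Mul(Function('u')(1908), Pow(Function('Z')(Function('v')(-21, -23)), -1)) = Mul(980, Pow(Add(-21, -23), -1)) = Mul(980, Pow(-44, -1)) = Mul(980, Rational(-1, 44)) = Rational(-245, 11)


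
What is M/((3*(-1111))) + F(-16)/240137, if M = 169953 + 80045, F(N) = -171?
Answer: -60034339669/800376621 ≈ -75.008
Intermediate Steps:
M = 249998
M/((3*(-1111))) + F(-16)/240137 = 249998/((3*(-1111))) - 171/240137 = 249998/(-3333) - 171*1/240137 = 249998*(-1/3333) - 171/240137 = -249998/3333 - 171/240137 = -60034339669/800376621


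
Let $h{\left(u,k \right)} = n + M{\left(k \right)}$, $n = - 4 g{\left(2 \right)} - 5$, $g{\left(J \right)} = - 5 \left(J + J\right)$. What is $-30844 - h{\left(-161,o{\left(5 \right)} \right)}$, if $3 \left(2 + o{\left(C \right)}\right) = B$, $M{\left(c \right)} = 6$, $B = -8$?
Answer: $-30925$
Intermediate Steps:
$g{\left(J \right)} = - 10 J$ ($g{\left(J \right)} = - 5 \cdot 2 J = - 10 J$)
$o{\left(C \right)} = - \frac{14}{3}$ ($o{\left(C \right)} = -2 + \frac{1}{3} \left(-8\right) = -2 - \frac{8}{3} = - \frac{14}{3}$)
$n = 75$ ($n = - 4 \left(\left(-10\right) 2\right) - 5 = \left(-4\right) \left(-20\right) - 5 = 80 - 5 = 75$)
$h{\left(u,k \right)} = 81$ ($h{\left(u,k \right)} = 75 + 6 = 81$)
$-30844 - h{\left(-161,o{\left(5 \right)} \right)} = -30844 - 81 = -30925$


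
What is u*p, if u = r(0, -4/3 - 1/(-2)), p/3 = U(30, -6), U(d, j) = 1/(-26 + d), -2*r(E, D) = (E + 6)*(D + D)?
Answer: 15/4 ≈ 3.7500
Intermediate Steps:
r(E, D) = -D*(6 + E) (r(E, D) = -(E + 6)*(D + D)/2 = -(6 + E)*2*D/2 = -D*(6 + E))
p = 3/4 (p = 3/(-26 + 30) = 3/4 ≈ 0.75000)
u = 5 (u = -(-4/3 - 1/(-2))*(6 + 0) = -1*(-4*1/3 - 1*(-1/2))*6 = -1*(-4/3 + 1/2)*6 = -1*(-5/6)*6 = 5)
u*p = 5*(3/4) = 15/4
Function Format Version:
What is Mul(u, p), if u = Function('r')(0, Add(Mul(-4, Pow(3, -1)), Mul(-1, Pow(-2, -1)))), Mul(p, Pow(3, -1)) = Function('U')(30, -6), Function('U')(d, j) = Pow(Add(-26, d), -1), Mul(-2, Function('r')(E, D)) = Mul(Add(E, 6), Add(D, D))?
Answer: Rational(15, 4) ≈ 3.7500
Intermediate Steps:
Function('r')(E, D) = Mul(-1, D, Add(6, E)) (Function('r')(E, D) = Mul(Rational(-1, 2), Mul(Add(E, 6), Add(D, D))) = Mul(Rational(-1, 2), Mul(Add(6, E), Mul(2, D))) = Mul(Rational(-1, 2), Mul(2, D, Add(6, E))) = Mul(-1, D, Add(6, E)))
p = Rational(3, 4) (p = Mul(3, Pow(Add(-26, 30), -1)) = Mul(3, Pow(4, -1)) = Mul(3, Rational(1, 4)) = Rational(3, 4) ≈ 0.75000)
u = 5 (u = Mul(-1, Add(Mul(-4, Pow(3, -1)), Mul(-1, Pow(-2, -1))), Add(6, 0)) = Mul(-1, Add(Mul(-4, Rational(1, 3)), Mul(-1, Rational(-1, 2))), 6) = Mul(-1, Add(Rational(-4, 3), Rational(1, 2)), 6) = Mul(-1, Rational(-5, 6), 6) = 5)
Mul(u, p) = Mul(5, Rational(3, 4)) = Rational(15, 4)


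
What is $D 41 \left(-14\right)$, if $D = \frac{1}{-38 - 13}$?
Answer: $\frac{574}{51} \approx 11.255$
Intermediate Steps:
$D = - \frac{1}{51}$ ($D = \frac{1}{-51} = - \frac{1}{51} \approx -0.019608$)
$D 41 \left(-14\right) = \left(- \frac{1}{51}\right) 41 \left(-14\right) = \left(- \frac{41}{51}\right) \left(-14\right) = \frac{574}{51}$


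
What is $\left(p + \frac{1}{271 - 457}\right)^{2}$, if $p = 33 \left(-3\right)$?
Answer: $\frac{339112225}{34596} \approx 9802.1$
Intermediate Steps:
$p = -99$
$\left(p + \frac{1}{271 - 457}\right)^{2} = \left(-99 + \frac{1}{271 - 457}\right)^{2} = \left(-99 + \frac{1}{-186}\right)^{2} = \left(-99 - \frac{1}{186}\right)^{2} = \left(- \frac{18415}{186}\right)^{2} = \frac{339112225}{34596}$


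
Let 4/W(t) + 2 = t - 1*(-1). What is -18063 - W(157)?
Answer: -704458/39 ≈ -18063.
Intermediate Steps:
W(t) = 4/(-1 + t) (W(t) = 4/(-2 + (t - 1*(-1))) = 4/(-2 + (t + 1)) = 4/(-2 + (1 + t)) = 4/(-1 + t))
-18063 - W(157) = -18063 - 4/(-1 + 157) = -18063 - 4/156 = -18063 - 1*1/39 = -18063 - 1/39 = -704458/39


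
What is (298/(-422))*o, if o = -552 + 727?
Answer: -26075/211 ≈ -123.58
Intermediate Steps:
o = 175
(298/(-422))*o = (298/(-422))*175 = (298*(-1/422))*175 = -149/211*175 = -26075/211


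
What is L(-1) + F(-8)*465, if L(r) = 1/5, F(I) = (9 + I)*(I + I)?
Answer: -37199/5 ≈ -7439.8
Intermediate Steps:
F(I) = 2*I*(9 + I) (F(I) = (9 + I)*(2*I) = 2*I*(9 + I))
L(r) = ⅕
L(-1) + F(-8)*465 = ⅕ + (2*(-8)*(9 - 8))*465 = ⅕ + (2*(-8)*1)*465 = ⅕ - 16*465 = ⅕ - 7440 = -37199/5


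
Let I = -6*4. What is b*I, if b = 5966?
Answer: -143184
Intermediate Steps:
I = -24
b*I = 5966*(-24) = -143184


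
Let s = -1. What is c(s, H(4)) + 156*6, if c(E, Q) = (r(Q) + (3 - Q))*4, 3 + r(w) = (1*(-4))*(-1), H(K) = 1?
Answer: 948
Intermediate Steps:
r(w) = 1 (r(w) = -3 + (1*(-4))*(-1) = -3 - 4*(-1) = -3 + 4 = 1)
c(E, Q) = 16 - 4*Q (c(E, Q) = (1 + (3 - Q))*4 = (4 - Q)*4 = 16 - 4*Q)
c(s, H(4)) + 156*6 = (16 - 4*1) + 156*6 = (16 - 4) + 936 = 12 + 936 = 948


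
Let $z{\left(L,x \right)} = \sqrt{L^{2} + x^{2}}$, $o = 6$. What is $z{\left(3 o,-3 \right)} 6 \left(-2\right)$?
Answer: $- 36 \sqrt{37} \approx -218.98$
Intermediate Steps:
$z{\left(3 o,-3 \right)} 6 \left(-2\right) = \sqrt{\left(3 \cdot 6\right)^{2} + \left(-3\right)^{2}} \cdot 6 \left(-2\right) = \sqrt{18^{2} + 9} \cdot 6 \left(-2\right) = \sqrt{324 + 9} \cdot 6 \left(-2\right) = \sqrt{333} \cdot 6 \left(-2\right) = 3 \sqrt{37} \cdot 6 \left(-2\right) = 18 \sqrt{37} \left(-2\right) = - 36 \sqrt{37}$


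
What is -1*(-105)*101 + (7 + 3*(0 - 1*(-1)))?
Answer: 10615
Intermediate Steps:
-1*(-105)*101 + (7 + 3*(0 - 1*(-1))) = 105*101 + (7 + 3*(0 + 1)) = 10605 + (7 + 3*1) = 10605 + (7 + 3) = 10605 + 10 = 10615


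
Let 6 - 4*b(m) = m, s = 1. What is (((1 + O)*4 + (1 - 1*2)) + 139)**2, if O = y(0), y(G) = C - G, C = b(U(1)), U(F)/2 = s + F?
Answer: 20736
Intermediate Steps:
U(F) = 2 + 2*F (U(F) = 2*(1 + F) = 2 + 2*F)
b(m) = 3/2 - m/4
C = 1/2 (C = 3/2 - (2 + 2*1)/4 = 3/2 - (2 + 2)/4 = 3/2 - 1/4*4 = 3/2 - 1 = 1/2 ≈ 0.50000)
y(G) = 1/2 - G
O = 1/2 (O = 1/2 - 1*0 = 1/2 + 0 = 1/2 ≈ 0.50000)
(((1 + O)*4 + (1 - 1*2)) + 139)**2 = (((1 + 1/2)*4 + (1 - 1*2)) + 139)**2 = (((3/2)*4 + (1 - 2)) + 139)**2 = ((6 - 1) + 139)**2 = (5 + 139)**2 = 144**2 = 20736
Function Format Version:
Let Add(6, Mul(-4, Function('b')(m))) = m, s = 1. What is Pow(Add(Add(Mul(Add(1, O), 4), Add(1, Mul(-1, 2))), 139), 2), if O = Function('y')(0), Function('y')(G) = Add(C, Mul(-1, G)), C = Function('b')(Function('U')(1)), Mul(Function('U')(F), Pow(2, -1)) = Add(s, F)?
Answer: 20736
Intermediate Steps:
Function('U')(F) = Add(2, Mul(2, F)) (Function('U')(F) = Mul(2, Add(1, F)) = Add(2, Mul(2, F)))
Function('b')(m) = Add(Rational(3, 2), Mul(Rational(-1, 4), m))
C = Rational(1, 2) (C = Add(Rational(3, 2), Mul(Rational(-1, 4), Add(2, Mul(2, 1)))) = Add(Rational(3, 2), Mul(Rational(-1, 4), Add(2, 2))) = Add(Rational(3, 2), Mul(Rational(-1, 4), 4)) = Add(Rational(3, 2), -1) = Rational(1, 2) ≈ 0.50000)
Function('y')(G) = Add(Rational(1, 2), Mul(-1, G))
O = Rational(1, 2) (O = Add(Rational(1, 2), Mul(-1, 0)) = Add(Rational(1, 2), 0) = Rational(1, 2) ≈ 0.50000)
Pow(Add(Add(Mul(Add(1, O), 4), Add(1, Mul(-1, 2))), 139), 2) = Pow(Add(Add(Mul(Add(1, Rational(1, 2)), 4), Add(1, Mul(-1, 2))), 139), 2) = Pow(Add(Add(Mul(Rational(3, 2), 4), Add(1, -2)), 139), 2) = Pow(Add(Add(6, -1), 139), 2) = Pow(Add(5, 139), 2) = Pow(144, 2) = 20736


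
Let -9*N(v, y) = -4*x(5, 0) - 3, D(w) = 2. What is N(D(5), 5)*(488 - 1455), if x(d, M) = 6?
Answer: -2901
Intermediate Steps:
N(v, y) = 3 (N(v, y) = -(-4*6 - 3)/9 = -(-24 - 3)/9 = -⅑*(-27) = 3)
N(D(5), 5)*(488 - 1455) = 3*(488 - 1455) = 3*(-967) = -2901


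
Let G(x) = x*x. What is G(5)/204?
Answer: 25/204 ≈ 0.12255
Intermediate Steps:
G(x) = x**2
G(5)/204 = 5**2/204 = (1/204)*25 = 25/204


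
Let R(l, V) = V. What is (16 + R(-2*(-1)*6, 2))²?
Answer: 324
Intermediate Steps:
(16 + R(-2*(-1)*6, 2))² = (16 + 2)² = 18² = 324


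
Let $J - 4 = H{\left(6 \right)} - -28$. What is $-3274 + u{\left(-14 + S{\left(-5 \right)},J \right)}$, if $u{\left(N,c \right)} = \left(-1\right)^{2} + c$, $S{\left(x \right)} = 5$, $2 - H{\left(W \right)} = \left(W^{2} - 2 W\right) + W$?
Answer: $-3269$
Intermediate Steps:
$H{\left(W \right)} = 2 + W - W^{2}$ ($H{\left(W \right)} = 2 - \left(\left(W^{2} - 2 W\right) + W\right) = 2 - \left(W^{2} - W\right) = 2 + W - W^{2}$)
$J = 4$ ($J = 4 + \left(\left(2 + 6 - 6^{2}\right) - -28\right) = 4 + \left(\left(2 + 6 - 36\right) + 28\right) = 4 + \left(-28 + 28\right) = 4 + 0 = 4$)
$u{\left(N,c \right)} = 1 + c$
$-3274 + u{\left(-14 + S{\left(-5 \right)},J \right)} = -3274 + \left(1 + 4\right) = -3274 + 5 = -3269$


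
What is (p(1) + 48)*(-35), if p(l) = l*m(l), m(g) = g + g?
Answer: -1750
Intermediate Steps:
m(g) = 2*g
p(l) = 2*l**2 (p(l) = l*(2*l) = 2*l**2)
(p(1) + 48)*(-35) = (2*1**2 + 48)*(-35) = (2*1 + 48)*(-35) = (2 + 48)*(-35) = 50*(-35) = -1750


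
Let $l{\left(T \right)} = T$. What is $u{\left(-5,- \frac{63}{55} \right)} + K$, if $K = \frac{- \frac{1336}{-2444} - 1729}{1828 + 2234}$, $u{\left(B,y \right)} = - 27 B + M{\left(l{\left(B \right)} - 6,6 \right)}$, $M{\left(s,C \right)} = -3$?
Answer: $\frac{326552339}{2481882} \approx 131.57$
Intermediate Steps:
$u{\left(B,y \right)} = -3 - 27 B$ ($u{\left(B,y \right)} = - 27 B - 3 = -3 - 27 B$)
$K = - \frac{1056085}{2481882}$ ($K = \frac{\left(-1336\right) \left(- \frac{1}{2444}\right) - 1729}{4062} = \left(\frac{334}{611} - 1729\right) \frac{1}{4062} = \left(- \frac{1056085}{611}\right) \frac{1}{4062} = - \frac{1056085}{2481882} \approx -0.42552$)
$u{\left(-5,- \frac{63}{55} \right)} + K = \left(-3 - -135\right) - \frac{1056085}{2481882} = \left(-3 + 135\right) - \frac{1056085}{2481882} = 132 - \frac{1056085}{2481882} = \frac{326552339}{2481882}$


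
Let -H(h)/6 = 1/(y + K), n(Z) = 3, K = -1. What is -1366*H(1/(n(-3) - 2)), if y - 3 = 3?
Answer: 8196/5 ≈ 1639.2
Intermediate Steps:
y = 6 (y = 3 + 3 = 6)
H(h) = -6/5 (H(h) = -6/(6 - 1) = -6/5)
-1366*H(1/(n(-3) - 2)) = -1366*(-6/5) = 8196/5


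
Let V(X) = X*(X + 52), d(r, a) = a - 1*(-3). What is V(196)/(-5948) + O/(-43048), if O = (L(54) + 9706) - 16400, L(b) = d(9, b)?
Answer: -513250077/64012376 ≈ -8.0180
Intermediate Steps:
d(r, a) = 3 + a (d(r, a) = a + 3 = 3 + a)
L(b) = 3 + b
V(X) = X*(52 + X)
O = -6637 (O = ((3 + 54) + 9706) - 16400 = (57 + 9706) - 16400 = 9763 - 16400 = -6637)
V(196)/(-5948) + O/(-43048) = (196*(52 + 196))/(-5948) - 6637/(-43048) = (196*248)*(-1/5948) - 6637*(-1/43048) = 48608*(-1/5948) + 6637/43048 = -12152/1487 + 6637/43048 = -513250077/64012376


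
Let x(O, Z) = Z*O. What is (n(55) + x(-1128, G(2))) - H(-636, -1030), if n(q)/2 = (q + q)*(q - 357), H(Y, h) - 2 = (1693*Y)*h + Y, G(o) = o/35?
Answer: -38819070866/35 ≈ -1.1091e+9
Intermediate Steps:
G(o) = o/35 (G(o) = o*(1/35) = o/35)
x(O, Z) = O*Z
H(Y, h) = 2 + Y + 1693*Y*h (H(Y, h) = 2 + ((1693*Y)*h + Y) = 2 + (1693*Y*h + Y) = 2 + (Y + 1693*Y*h) = 2 + Y + 1693*Y*h)
n(q) = 4*q*(-357 + q) (n(q) = 2*((q + q)*(q - 357)) = 2*((2*q)*(-357 + q)) = 2*(2*q*(-357 + q)) = 4*q*(-357 + q))
(n(55) + x(-1128, G(2))) - H(-636, -1030) = (4*55*(-357 + 55) - 1128*2/35) - (2 - 636 + 1693*(-636)*(-1030)) = (4*55*(-302) - 1128*2/35) - (2 - 636 + 1109050440) = (-66440 - 2256/35) - 1*1109049806 = -2327656/35 - 1109049806 = -38819070866/35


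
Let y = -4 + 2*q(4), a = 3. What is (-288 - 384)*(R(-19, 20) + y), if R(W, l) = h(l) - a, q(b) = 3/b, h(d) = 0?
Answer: 3696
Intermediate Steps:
y = -5/2 (y = -4 + 2*(3/4) = -4 + 2*(3*(¼)) = -4 + 2*(¾) = -4 + 3/2 = -5/2 ≈ -2.5000)
R(W, l) = -3 (R(W, l) = 0 - 1*3 = 0 - 3 = -3)
(-288 - 384)*(R(-19, 20) + y) = (-288 - 384)*(-3 - 5/2) = -672*(-11/2) = 3696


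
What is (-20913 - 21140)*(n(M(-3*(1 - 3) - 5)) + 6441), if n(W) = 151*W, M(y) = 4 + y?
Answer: -302613388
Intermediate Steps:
(-20913 - 21140)*(n(M(-3*(1 - 3) - 5)) + 6441) = (-20913 - 21140)*(151*(4 + (-3*(1 - 3) - 5)) + 6441) = -42053*(151*(4 + (-3*(-2) - 5)) + 6441) = -42053*(151*(4 + (6 - 5)) + 6441) = -42053*(151*(4 + 1) + 6441) = -42053*(151*5 + 6441) = -42053*(755 + 6441) = -42053*7196 = -302613388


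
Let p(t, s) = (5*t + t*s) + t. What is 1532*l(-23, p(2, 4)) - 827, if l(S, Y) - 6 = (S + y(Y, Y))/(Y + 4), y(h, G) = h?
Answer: 16347/2 ≈ 8173.5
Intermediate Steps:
p(t, s) = 6*t + s*t (p(t, s) = (5*t + s*t) + t = 6*t + s*t)
l(S, Y) = 6 + (S + Y)/(4 + Y) (l(S, Y) = 6 + (S + Y)/(Y + 4) = 6 + (S + Y)/(4 + Y))
1532*l(-23, p(2, 4)) - 827 = 1532*((24 - 23 + 7*(2*(6 + 4)))/(4 + 2*(6 + 4))) - 827 = 1532*((24 - 23 + 7*(2*10))/(4 + 2*10)) - 827 = 1532*((24 - 23 + 7*20)/(4 + 20)) - 827 = 1532*((24 - 23 + 140)/24) - 827 = 1532*((1/24)*141) - 827 = 1532*(47/8) - 827 = 18001/2 - 827 = 16347/2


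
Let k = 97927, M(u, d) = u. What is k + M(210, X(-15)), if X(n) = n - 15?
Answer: 98137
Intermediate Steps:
X(n) = -15 + n
k + M(210, X(-15)) = 97927 + 210 = 98137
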